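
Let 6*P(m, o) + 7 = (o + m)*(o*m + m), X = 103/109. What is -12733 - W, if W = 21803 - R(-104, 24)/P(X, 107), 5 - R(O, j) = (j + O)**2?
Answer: -4517827425882/130801817 ≈ -34540.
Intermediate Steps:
R(O, j) = 5 - (O + j)**2 (R(O, j) = 5 - (j + O)**2 = 5 - (O + j)**2)
X = 103/109 (X = 103*(1/109) = 103/109 ≈ 0.94495)
P(m, o) = -7/6 + (m + o)*(m + m*o)/6 (P(m, o) = -7/6 + ((o + m)*(o*m + m))/6 = -7/6 + ((m + o)*(m*o + m))/6 = -7/6 + ((m + o)*(m + m*o))/6 = -7/6 + (m + o)*(m + m*o)/6)
W = 2852327890021/130801817 (W = 21803 - (5 - (-104 + 24)**2)/(-7/6 + (103/109)**2/6 + (1/6)*(103/109)*107 + (1/6)*(103/109)*107**2 + (1/6)*107*(103/109)**2) = 21803 - (5 - 1*(-80)**2)/(-7/6 + (1/6)*(10609/11881) + 11021/654 + (1/6)*(103/109)*11449 + (1/6)*107*(10609/11881)) = 21803 - (5 - 1*6400)/(-7/6 + 10609/71286 + 11021/654 + 1179247/654 + 1135163/71286) = 21803 - (5 - 6400)/130801817/71286 = 21803 - (-6395)*71286/130801817 = 21803 - 1*(-455873970/130801817) = 21803 + 455873970/130801817 = 2852327890021/130801817 ≈ 21807.)
-12733 - W = -12733 - 1*2852327890021/130801817 = -12733 - 2852327890021/130801817 = -4517827425882/130801817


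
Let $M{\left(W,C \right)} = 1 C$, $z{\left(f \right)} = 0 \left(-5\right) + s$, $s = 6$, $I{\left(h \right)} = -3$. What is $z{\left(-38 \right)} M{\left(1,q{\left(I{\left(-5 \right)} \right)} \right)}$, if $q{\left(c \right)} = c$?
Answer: $-18$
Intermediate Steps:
$z{\left(f \right)} = 6$ ($z{\left(f \right)} = 0 \left(-5\right) + 6 = 0 + 6 = 6$)
$M{\left(W,C \right)} = C$
$z{\left(-38 \right)} M{\left(1,q{\left(I{\left(-5 \right)} \right)} \right)} = 6 \left(-3\right) = -18$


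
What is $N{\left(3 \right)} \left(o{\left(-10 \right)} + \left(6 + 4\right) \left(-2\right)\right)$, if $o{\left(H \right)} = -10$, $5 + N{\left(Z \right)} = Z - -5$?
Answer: $-90$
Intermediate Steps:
$N{\left(Z \right)} = Z$ ($N{\left(Z \right)} = -5 + \left(Z - -5\right) = -5 + \left(Z + 5\right) = -5 + \left(5 + Z\right) = Z$)
$N{\left(3 \right)} \left(o{\left(-10 \right)} + \left(6 + 4\right) \left(-2\right)\right) = 3 \left(-10 + \left(6 + 4\right) \left(-2\right)\right) = 3 \left(-10 + 10 \left(-2\right)\right) = 3 \left(-10 - 20\right) = 3 \left(-30\right) = -90$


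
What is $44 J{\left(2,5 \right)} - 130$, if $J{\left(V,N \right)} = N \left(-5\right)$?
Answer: $-1230$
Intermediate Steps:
$J{\left(V,N \right)} = - 5 N$
$44 J{\left(2,5 \right)} - 130 = 44 \left(\left(-5\right) 5\right) - 130 = 44 \left(-25\right) - 130 = -1100 - 130 = -1230$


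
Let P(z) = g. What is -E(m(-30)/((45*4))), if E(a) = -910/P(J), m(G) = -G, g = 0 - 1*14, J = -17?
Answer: -65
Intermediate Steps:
g = -14 (g = 0 - 14 = -14)
P(z) = -14
E(a) = 65 (E(a) = -910/(-14) = -910*(-1/14) = 65)
-E(m(-30)/((45*4))) = -1*65 = -65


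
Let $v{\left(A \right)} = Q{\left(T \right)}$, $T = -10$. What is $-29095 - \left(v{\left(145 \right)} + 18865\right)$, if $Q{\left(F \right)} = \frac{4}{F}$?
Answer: $- \frac{239798}{5} \approx -47960.0$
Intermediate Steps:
$v{\left(A \right)} = - \frac{2}{5}$ ($v{\left(A \right)} = \frac{4}{-10} = 4 \left(- \frac{1}{10}\right) = - \frac{2}{5}$)
$-29095 - \left(v{\left(145 \right)} + 18865\right) = -29095 - \left(- \frac{2}{5} + 18865\right) = -29095 - \frac{94323}{5} = - \frac{239798}{5}$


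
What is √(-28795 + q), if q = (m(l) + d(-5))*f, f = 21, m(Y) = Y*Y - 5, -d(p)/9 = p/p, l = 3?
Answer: 170*I ≈ 170.0*I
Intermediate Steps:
d(p) = -9 (d(p) = -9*p/p = -9*1 = -9)
m(Y) = -5 + Y² (m(Y) = Y² - 5 = -5 + Y²)
q = -105 (q = ((-5 + 3²) - 9)*21 = ((-5 + 9) - 9)*21 = (4 - 9)*21 = -5*21 = -105)
√(-28795 + q) = √(-28795 - 105) = √(-28900) = 170*I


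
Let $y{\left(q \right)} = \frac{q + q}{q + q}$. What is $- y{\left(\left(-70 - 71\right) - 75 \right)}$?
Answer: $-1$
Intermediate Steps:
$y{\left(q \right)} = 1$ ($y{\left(q \right)} = \frac{2 q}{2 q} = 2 q \frac{1}{2 q} = 1$)
$- y{\left(\left(-70 - 71\right) - 75 \right)} = \left(-1\right) 1 = -1$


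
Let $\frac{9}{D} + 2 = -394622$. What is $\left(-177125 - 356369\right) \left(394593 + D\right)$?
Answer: $- \frac{41536740647531181}{197312} \approx -2.1051 \cdot 10^{11}$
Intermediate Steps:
$D = - \frac{9}{394624}$ ($D = \frac{9}{-2 - 394622} = \frac{9}{-394624} = 9 \left(- \frac{1}{394624}\right) = - \frac{9}{394624} \approx -2.2807 \cdot 10^{-5}$)
$\left(-177125 - 356369\right) \left(394593 + D\right) = \left(-177125 - 356369\right) \left(394593 - \frac{9}{394624}\right) = \left(-533494\right) \frac{155715868023}{394624} = - \frac{41536740647531181}{197312}$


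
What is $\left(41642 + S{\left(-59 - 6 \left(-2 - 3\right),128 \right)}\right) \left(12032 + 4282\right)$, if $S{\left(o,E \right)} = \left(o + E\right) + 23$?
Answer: $681337896$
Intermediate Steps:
$S{\left(o,E \right)} = 23 + E + o$ ($S{\left(o,E \right)} = \left(E + o\right) + 23 = 23 + E + o$)
$\left(41642 + S{\left(-59 - 6 \left(-2 - 3\right),128 \right)}\right) \left(12032 + 4282\right) = \left(41642 + \left(23 + 128 - \left(59 + 6 \left(-2 - 3\right)\right)\right)\right) \left(12032 + 4282\right) = \left(41642 + \left(23 + 128 - \left(59 + 6 \left(-5\right)\right)\right)\right) 16314 = \left(41642 + \left(23 + 128 - 29\right)\right) 16314 = \left(41642 + 122\right) 16314 = 41764 \cdot 16314 = 681337896$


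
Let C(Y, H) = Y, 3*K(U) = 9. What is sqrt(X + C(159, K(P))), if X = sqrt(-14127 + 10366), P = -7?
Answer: sqrt(159 + I*sqrt(3761)) ≈ 12.834 + 2.3893*I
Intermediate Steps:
K(U) = 3 (K(U) = (1/3)*9 = 3)
X = I*sqrt(3761) (X = sqrt(-3761) = I*sqrt(3761) ≈ 61.327*I)
sqrt(X + C(159, K(P))) = sqrt(I*sqrt(3761) + 159) = sqrt(159 + I*sqrt(3761))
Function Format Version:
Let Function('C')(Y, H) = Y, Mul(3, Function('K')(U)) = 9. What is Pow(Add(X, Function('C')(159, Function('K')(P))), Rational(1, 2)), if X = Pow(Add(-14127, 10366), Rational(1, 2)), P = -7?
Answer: Pow(Add(159, Mul(I, Pow(3761, Rational(1, 2)))), Rational(1, 2)) ≈ Add(12.834, Mul(2.3893, I))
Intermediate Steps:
Function('K')(U) = 3 (Function('K')(U) = Mul(Rational(1, 3), 9) = 3)
X = Mul(I, Pow(3761, Rational(1, 2))) (X = Pow(-3761, Rational(1, 2)) = Mul(I, Pow(3761, Rational(1, 2))) ≈ Mul(61.327, I))
Pow(Add(X, Function('C')(159, Function('K')(P))), Rational(1, 2)) = Pow(Add(Mul(I, Pow(3761, Rational(1, 2))), 159), Rational(1, 2)) = Pow(Add(159, Mul(I, Pow(3761, Rational(1, 2)))), Rational(1, 2))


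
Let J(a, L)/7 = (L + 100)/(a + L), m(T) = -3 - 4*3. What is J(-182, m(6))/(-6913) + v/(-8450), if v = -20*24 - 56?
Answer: 367492623/5753862725 ≈ 0.063869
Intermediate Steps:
m(T) = -15 (m(T) = -3 - 12 = -15)
J(a, L) = 7*(100 + L)/(L + a) (J(a, L) = 7*((L + 100)/(a + L)) = 7*((100 + L)/(L + a)) = 7*(100 + L)/(L + a))
v = -536 (v = -480 - 56 = -536)
J(-182, m(6))/(-6913) + v/(-8450) = (7*(100 - 15)/(-15 - 182))/(-6913) - 536/(-8450) = (7*85/(-197))*(-1/6913) - 536*(-1/8450) = (7*(-1/197)*85)*(-1/6913) + 268/4225 = -595/197*(-1/6913) + 268/4225 = 595/1361861 + 268/4225 = 367492623/5753862725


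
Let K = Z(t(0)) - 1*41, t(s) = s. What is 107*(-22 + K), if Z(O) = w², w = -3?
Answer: -5778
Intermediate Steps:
Z(O) = 9 (Z(O) = (-3)² = 9)
K = -32 (K = 9 - 1*41 = 9 - 41 = -32)
107*(-22 + K) = 107*(-22 - 32) = 107*(-54) = -5778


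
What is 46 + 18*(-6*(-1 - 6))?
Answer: 802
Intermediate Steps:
46 + 18*(-6*(-1 - 6)) = 46 + 18*(-6*(-7)) = 46 + 18*42 = 46 + 756 = 802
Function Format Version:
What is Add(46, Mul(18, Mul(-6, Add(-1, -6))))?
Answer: 802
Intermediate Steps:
Add(46, Mul(18, Mul(-6, Add(-1, -6)))) = Add(46, Mul(18, Mul(-6, -7))) = Add(46, Mul(18, 42)) = Add(46, 756) = 802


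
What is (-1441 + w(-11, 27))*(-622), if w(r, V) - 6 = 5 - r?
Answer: 882618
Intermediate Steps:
w(r, V) = 11 - r (w(r, V) = 6 + (5 - r) = 11 - r)
(-1441 + w(-11, 27))*(-622) = (-1441 + (11 - 1*(-11)))*(-622) = (-1441 + (11 + 11))*(-622) = (-1441 + 22)*(-622) = -1419*(-622) = 882618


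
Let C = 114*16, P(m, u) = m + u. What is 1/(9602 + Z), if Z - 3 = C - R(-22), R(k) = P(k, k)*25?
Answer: 1/12529 ≈ 7.9815e-5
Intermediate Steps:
C = 1824
R(k) = 50*k (R(k) = (k + k)*25 = (2*k)*25 = 50*k)
Z = 2927 (Z = 3 + (1824 - 50*(-22)) = 3 + (1824 - 1*(-1100)) = 3 + (1824 + 1100) = 3 + 2924 = 2927)
1/(9602 + Z) = 1/(9602 + 2927) = 1/12529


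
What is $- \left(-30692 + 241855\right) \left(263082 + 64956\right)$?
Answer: $-69269488194$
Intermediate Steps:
$- \left(-30692 + 241855\right) \left(263082 + 64956\right) = - 211163 \cdot 328038 = \left(-1\right) 69269488194 = -69269488194$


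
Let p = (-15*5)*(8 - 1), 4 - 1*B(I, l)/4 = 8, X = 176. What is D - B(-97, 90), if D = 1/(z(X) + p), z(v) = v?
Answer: 5583/349 ≈ 15.997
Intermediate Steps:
B(I, l) = -16 (B(I, l) = 16 - 4*8 = 16 - 32 = -16)
p = -525 (p = -75*7 = -525)
D = -1/349 (D = 1/(176 - 525) = 1/(-349) = -1/349 ≈ -0.0028653)
D - B(-97, 90) = -1/349 - 1*(-16) = -1/349 + 16 = 5583/349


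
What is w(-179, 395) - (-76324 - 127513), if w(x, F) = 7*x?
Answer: 202584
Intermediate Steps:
w(-179, 395) - (-76324 - 127513) = 7*(-179) - (-76324 - 127513) = -1253 - 1*(-203837) = -1253 + 203837 = 202584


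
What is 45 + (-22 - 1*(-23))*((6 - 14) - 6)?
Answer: 31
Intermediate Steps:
45 + (-22 - 1*(-23))*((6 - 14) - 6) = 45 + (-22 + 23)*(-8 - 6) = 45 + 1*(-14) = 45 - 14 = 31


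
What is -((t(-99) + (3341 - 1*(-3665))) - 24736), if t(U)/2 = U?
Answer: 17928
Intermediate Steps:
t(U) = 2*U
-((t(-99) + (3341 - 1*(-3665))) - 24736) = -((2*(-99) + (3341 - 1*(-3665))) - 24736) = -((-198 + (3341 + 3665)) - 24736) = -((-198 + 7006) - 24736) = -(6808 - 24736) = -1*(-17928) = 17928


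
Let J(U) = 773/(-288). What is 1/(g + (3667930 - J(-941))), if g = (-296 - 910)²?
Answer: 288/1475242181 ≈ 1.9522e-7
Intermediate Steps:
J(U) = -773/288 (J(U) = 773*(-1/288) = -773/288)
g = 1454436 (g = (-1206)² = 1454436)
1/(g + (3667930 - J(-941))) = 1/(1454436 + (3667930 - 1*(-773/288))) = 1/(1454436 + (3667930 + 773/288)) = 1/(1454436 + 1056364613/288) = 1/(1475242181/288) = 288/1475242181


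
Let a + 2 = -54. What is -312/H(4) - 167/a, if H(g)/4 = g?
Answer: -925/56 ≈ -16.518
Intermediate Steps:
a = -56 (a = -2 - 54 = -56)
H(g) = 4*g
-312/H(4) - 167/a = -312/(4*4) - 167/(-56) = -312/16 - 167*(-1/56) = -312*1/16 + 167/56 = -39/2 + 167/56 = -925/56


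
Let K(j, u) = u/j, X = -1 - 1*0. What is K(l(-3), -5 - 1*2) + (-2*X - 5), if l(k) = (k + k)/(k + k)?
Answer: -10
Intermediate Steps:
l(k) = 1 (l(k) = (2*k)/((2*k)) = (2*k)*(1/(2*k)) = 1)
X = -1 (X = -1 + 0 = -1)
K(l(-3), -5 - 1*2) + (-2*X - 5) = (-5 - 1*2)/1 + (-2*(-1) - 5) = (-5 - 2)*1 + (2 - 5) = -7*1 - 3 = -7 - 3 = -10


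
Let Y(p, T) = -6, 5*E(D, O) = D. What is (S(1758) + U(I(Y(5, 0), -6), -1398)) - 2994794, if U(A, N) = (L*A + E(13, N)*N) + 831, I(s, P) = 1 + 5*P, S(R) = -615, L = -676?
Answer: -14893044/5 ≈ -2.9786e+6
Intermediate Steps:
E(D, O) = D/5
U(A, N) = 831 - 676*A + 13*N/5 (U(A, N) = (-676*A + ((1/5)*13)*N) + 831 = (-676*A + 13*N/5) + 831 = 831 - 676*A + 13*N/5)
(S(1758) + U(I(Y(5, 0), -6), -1398)) - 2994794 = (-615 + (831 - 676*(1 + 5*(-6)) + (13/5)*(-1398))) - 2994794 = (-615 + (831 - 676*(1 - 30) - 18174/5)) - 2994794 = (-615 + (831 - 676*(-29) - 18174/5)) - 2994794 = (-615 + (831 + 19604 - 18174/5)) - 2994794 = (-615 + 84001/5) - 2994794 = 80926/5 - 2994794 = -14893044/5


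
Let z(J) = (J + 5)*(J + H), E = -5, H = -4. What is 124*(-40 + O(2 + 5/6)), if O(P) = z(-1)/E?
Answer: -4464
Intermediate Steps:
z(J) = (-4 + J)*(5 + J) (z(J) = (J + 5)*(J - 4) = (5 + J)*(-4 + J) = (-4 + J)*(5 + J))
O(P) = 4 (O(P) = (-20 - 1 + (-1)²)/(-5) = (-20 - 1 + 1)*(-⅕) = -20*(-⅕) = 4)
124*(-40 + O(2 + 5/6)) = 124*(-40 + 4) = 124*(-36) = -4464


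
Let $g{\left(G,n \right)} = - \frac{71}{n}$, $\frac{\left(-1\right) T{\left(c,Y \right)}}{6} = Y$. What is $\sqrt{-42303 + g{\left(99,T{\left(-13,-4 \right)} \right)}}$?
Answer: $\frac{i \sqrt{6092058}}{12} \approx 205.68 i$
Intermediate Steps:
$T{\left(c,Y \right)} = - 6 Y$
$\sqrt{-42303 + g{\left(99,T{\left(-13,-4 \right)} \right)}} = \sqrt{-42303 - \frac{71}{\left(-6\right) \left(-4\right)}} = \sqrt{-42303 - \frac{71}{24}} = \sqrt{- \frac{1015343}{24}} = \frac{i \sqrt{6092058}}{12}$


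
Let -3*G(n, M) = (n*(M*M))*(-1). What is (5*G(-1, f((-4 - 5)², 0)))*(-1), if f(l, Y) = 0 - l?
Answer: 10935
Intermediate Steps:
f(l, Y) = -l
G(n, M) = n*M²/3 (G(n, M) = -n*(M*M)*(-1)/3 = -n*M²*(-1)/3 = -(-1)*n*M²/3 = n*M²/3)
(5*G(-1, f((-4 - 5)², 0)))*(-1) = (5*((⅓)*(-1)*(-(-4 - 5)²)²))*(-1) = (5*((⅓)*(-1)*(-1*(-9)²)²))*(-1) = (5*((⅓)*(-1)*(-1*81)²))*(-1) = (5*((⅓)*(-1)*(-81)²))*(-1) = (5*((⅓)*(-1)*6561))*(-1) = (5*(-2187))*(-1) = -10935*(-1) = 10935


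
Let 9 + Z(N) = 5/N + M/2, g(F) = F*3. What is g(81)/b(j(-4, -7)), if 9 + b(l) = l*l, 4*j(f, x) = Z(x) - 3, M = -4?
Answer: 190512/3553 ≈ 53.620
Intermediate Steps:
g(F) = 3*F
Z(N) = -11 + 5/N (Z(N) = -9 + (5/N - 4/2) = -9 + (5/N - 4*½) = -9 + (5/N - 2) = -9 + (-2 + 5/N) = -11 + 5/N)
j(f, x) = -7/2 + 5/(4*x) (j(f, x) = ((-11 + 5/x) - 3)/4 = (-14 + 5/x)/4 = -7/2 + 5/(4*x))
b(l) = -9 + l² (b(l) = -9 + l*l = -9 + l²)
g(81)/b(j(-4, -7)) = (3*81)/(-9 + ((¼)*(5 - 14*(-7))/(-7))²) = 243/(-9 + ((¼)*(-⅐)*(5 + 98))²) = 243/(-9 + ((¼)*(-⅐)*103)²) = 243/(-9 + (-103/28)²) = 243/(-9 + 10609/784) = 243/(3553/784) = 243*(784/3553) = 190512/3553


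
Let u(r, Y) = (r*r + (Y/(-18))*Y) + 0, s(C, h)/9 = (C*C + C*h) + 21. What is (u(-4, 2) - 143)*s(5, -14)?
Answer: 27480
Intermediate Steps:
s(C, h) = 189 + 9*C**2 + 9*C*h (s(C, h) = 9*((C*C + C*h) + 21) = 9*((C**2 + C*h) + 21) = 9*(21 + C**2 + C*h) = 189 + 9*C**2 + 9*C*h)
u(r, Y) = r**2 - Y**2/18 (u(r, Y) = (r**2 + (Y*(-1/18))*Y) + 0 = (r**2 + (-Y/18)*Y) + 0 = (r**2 - Y**2/18) + 0 = r**2 - Y**2/18)
(u(-4, 2) - 143)*s(5, -14) = (((-4)**2 - 1/18*2**2) - 143)*(189 + 9*5**2 + 9*5*(-14)) = ((16 - 1/18*4) - 143)*(189 + 9*25 - 630) = ((16 - 2/9) - 143)*(189 + 225 - 630) = (142/9 - 143)*(-216) = -1145/9*(-216) = 27480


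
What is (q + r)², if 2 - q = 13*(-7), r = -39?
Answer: 2916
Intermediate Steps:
q = 93 (q = 2 - 13*(-7) = 2 - 1*(-91) = 2 + 91 = 93)
(q + r)² = (93 - 39)² = 54² = 2916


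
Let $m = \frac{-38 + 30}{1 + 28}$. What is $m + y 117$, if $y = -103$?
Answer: $- \frac{349487}{29} \approx -12051.0$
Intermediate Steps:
$m = - \frac{8}{29} \approx -0.27586$
$m + y 117 = - \frac{8}{29} - 12051 = - \frac{349487}{29}$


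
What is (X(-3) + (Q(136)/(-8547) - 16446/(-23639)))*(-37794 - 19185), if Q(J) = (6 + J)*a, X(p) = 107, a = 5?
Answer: -766144895061/124949 ≈ -6.1317e+6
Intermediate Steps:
Q(J) = 30 + 5*J (Q(J) = (6 + J)*5 = 30 + 5*J)
(X(-3) + (Q(136)/(-8547) - 16446/(-23639)))*(-37794 - 19185) = (107 + ((30 + 5*136)/(-8547) - 16446/(-23639)))*(-37794 - 19185) = (107 + ((30 + 680)*(-1/8547) - 16446*(-1/23639)))*(-56979) = (107 + (710*(-1/8547) + 16446/23639))*(-56979) = (107 + (-710/8547 + 16446/23639))*(-56979) = (107 + 229648/374847)*(-56979) = (40338277/374847)*(-56979) = -766144895061/124949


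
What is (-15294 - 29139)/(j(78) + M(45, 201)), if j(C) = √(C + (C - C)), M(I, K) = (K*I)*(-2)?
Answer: 133965495/54541337 + 14811*√78/109082674 ≈ 2.4574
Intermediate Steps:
M(I, K) = -2*I*K (M(I, K) = (I*K)*(-2) = -2*I*K)
j(C) = √C (j(C) = √(C + 0) = √C)
(-15294 - 29139)/(j(78) + M(45, 201)) = (-15294 - 29139)/(√78 - 2*45*201) = -44433/(√78 - 18090) = -44433/(-18090 + √78)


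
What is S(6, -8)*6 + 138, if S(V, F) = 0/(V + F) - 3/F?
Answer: 561/4 ≈ 140.25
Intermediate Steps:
S(V, F) = -3/F (S(V, F) = 0/(F + V) - 3/F = 0 - 3/F = -3/F)
S(6, -8)*6 + 138 = -3/(-8)*6 + 138 = -3*(-⅛)*6 + 138 = (3/8)*6 + 138 = 9/4 + 138 = 561/4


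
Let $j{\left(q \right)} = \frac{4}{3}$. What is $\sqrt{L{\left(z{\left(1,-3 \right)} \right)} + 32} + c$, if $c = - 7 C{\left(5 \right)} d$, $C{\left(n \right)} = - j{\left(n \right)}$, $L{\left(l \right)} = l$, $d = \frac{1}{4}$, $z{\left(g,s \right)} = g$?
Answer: $\frac{7}{3} + \sqrt{33} \approx 8.0779$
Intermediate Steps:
$j{\left(q \right)} = \frac{4}{3}$ ($j{\left(q \right)} = 4 \cdot \frac{1}{3} = \frac{4}{3}$)
$d = \frac{1}{4} \approx 0.25$
$C{\left(n \right)} = - \frac{4}{3}$ ($C{\left(n \right)} = \left(-1\right) \frac{4}{3} = - \frac{4}{3}$)
$c = \frac{7}{3}$ ($c = \left(-7\right) \left(- \frac{4}{3}\right) \frac{1}{4} = \frac{28}{3} \cdot \frac{1}{4} = \frac{7}{3} \approx 2.3333$)
$\sqrt{L{\left(z{\left(1,-3 \right)} \right)} + 32} + c = \sqrt{1 + 32} + \frac{7}{3} = \sqrt{33} + \frac{7}{3} = \frac{7}{3} + \sqrt{33}$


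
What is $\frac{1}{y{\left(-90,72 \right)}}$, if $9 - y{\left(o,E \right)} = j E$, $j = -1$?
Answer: $\frac{1}{81} \approx 0.012346$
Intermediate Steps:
$y{\left(o,E \right)} = 9 + E$ ($y{\left(o,E \right)} = 9 - - E = 9 + E$)
$\frac{1}{y{\left(-90,72 \right)}} = \frac{1}{9 + 72} = \frac{1}{81}$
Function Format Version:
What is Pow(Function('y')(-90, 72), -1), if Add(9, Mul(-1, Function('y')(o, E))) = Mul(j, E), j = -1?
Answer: Rational(1, 81) ≈ 0.012346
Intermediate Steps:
Function('y')(o, E) = Add(9, E) (Function('y')(o, E) = Add(9, Mul(-1, Mul(-1, E))) = Add(9, E))
Pow(Function('y')(-90, 72), -1) = Pow(Add(9, 72), -1) = Pow(81, -1) = Rational(1, 81)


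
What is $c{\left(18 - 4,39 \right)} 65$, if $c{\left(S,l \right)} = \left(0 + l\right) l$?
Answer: $98865$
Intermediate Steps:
$c{\left(S,l \right)} = l^{2}$ ($c{\left(S,l \right)} = l l = l^{2}$)
$c{\left(18 - 4,39 \right)} 65 = 39^{2} \cdot 65 = 1521 \cdot 65 = 98865$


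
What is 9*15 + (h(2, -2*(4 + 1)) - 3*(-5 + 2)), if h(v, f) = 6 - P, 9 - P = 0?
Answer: 141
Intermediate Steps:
P = 9 (P = 9 - 1*0 = 9 + 0 = 9)
h(v, f) = -3 (h(v, f) = 6 - 1*9 = 6 - 9 = -3)
9*15 + (h(2, -2*(4 + 1)) - 3*(-5 + 2)) = 9*15 + (-3 - 3*(-5 + 2)) = 135 + (-3 - 3*(-3)) = 135 + (-3 + 9) = 135 + 6 = 141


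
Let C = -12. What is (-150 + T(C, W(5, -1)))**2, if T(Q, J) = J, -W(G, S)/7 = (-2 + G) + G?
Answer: 42436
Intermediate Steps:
W(G, S) = 14 - 14*G (W(G, S) = -7*((-2 + G) + G) = -7*(-2 + 2*G) = 14 - 14*G)
(-150 + T(C, W(5, -1)))**2 = (-150 + (14 - 14*5))**2 = (-150 + (14 - 70))**2 = (-150 - 56)**2 = (-206)**2 = 42436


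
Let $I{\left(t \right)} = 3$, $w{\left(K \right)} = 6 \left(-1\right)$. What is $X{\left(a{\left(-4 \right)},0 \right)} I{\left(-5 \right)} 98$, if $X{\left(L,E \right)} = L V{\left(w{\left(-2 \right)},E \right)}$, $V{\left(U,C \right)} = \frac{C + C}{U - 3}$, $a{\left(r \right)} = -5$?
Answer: $0$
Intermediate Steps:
$w{\left(K \right)} = -6$
$V{\left(U,C \right)} = \frac{2 C}{-3 + U}$
$X{\left(L,E \right)} = - \frac{2 E L}{9}$ ($X{\left(L,E \right)} = L \frac{2 E}{-3 - 6} = L \frac{2 E}{-9} = L 2 E \left(- \frac{1}{9}\right) = L \left(- \frac{2 E}{9}\right) = - \frac{2 E L}{9}$)
$X{\left(a{\left(-4 \right)},0 \right)} I{\left(-5 \right)} 98 = \left(- \frac{2}{9}\right) 0 \left(-5\right) 3 \cdot 98 = 0 \cdot 3 \cdot 98 = 0 \cdot 98 = 0$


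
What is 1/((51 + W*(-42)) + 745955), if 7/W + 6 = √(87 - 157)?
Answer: 3953920/2949713845571 - 147*I*√70/29497138455710 ≈ 1.3404e-6 - 4.1695e-11*I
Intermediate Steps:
W = 7/(-6 + I*√70) (W = 7/(-6 + √(87 - 157)) = 7/(-6 + √(-70)) = 7/(-6 + I*√70) ≈ -0.39623 - 0.55251*I)
1/((51 + W*(-42)) + 745955) = 1/((51 + (-21/53 - 7*I*√70/106)*(-42)) + 745955) = 1/((51 + (882/53 + 147*I*√70/53)) + 745955) = 1/((3585/53 + 147*I*√70/53) + 745955) = 1/(39539200/53 + 147*I*√70/53)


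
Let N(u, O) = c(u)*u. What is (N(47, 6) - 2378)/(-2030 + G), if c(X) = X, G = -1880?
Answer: 169/3910 ≈ 0.043222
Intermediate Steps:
N(u, O) = u**2 (N(u, O) = u*u = u**2)
(N(47, 6) - 2378)/(-2030 + G) = (47**2 - 2378)/(-2030 - 1880) = (2209 - 2378)/(-3910) = -169*(-1/3910) = 169/3910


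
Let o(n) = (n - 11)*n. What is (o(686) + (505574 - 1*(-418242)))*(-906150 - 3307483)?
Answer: -5843744344178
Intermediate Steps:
o(n) = n*(-11 + n) (o(n) = (-11 + n)*n = n*(-11 + n))
(o(686) + (505574 - 1*(-418242)))*(-906150 - 3307483) = (686*(-11 + 686) + (505574 - 1*(-418242)))*(-906150 - 3307483) = (686*675 + (505574 + 418242))*(-4213633) = (463050 + 923816)*(-4213633) = 1386866*(-4213633) = -5843744344178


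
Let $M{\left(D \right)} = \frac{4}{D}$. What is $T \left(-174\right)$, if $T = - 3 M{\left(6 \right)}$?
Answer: $348$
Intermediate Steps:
$T = -2$ ($T = - 3 \cdot \frac{4}{6} = - 3 \cdot 4 \cdot \frac{1}{6} = \left(-3\right) \frac{2}{3} = -2$)
$T \left(-174\right) = \left(-2\right) \left(-174\right) = 348$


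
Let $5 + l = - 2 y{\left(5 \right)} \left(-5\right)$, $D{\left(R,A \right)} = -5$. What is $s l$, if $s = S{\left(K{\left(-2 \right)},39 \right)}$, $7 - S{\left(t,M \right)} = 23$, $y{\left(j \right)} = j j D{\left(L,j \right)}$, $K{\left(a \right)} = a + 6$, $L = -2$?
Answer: $20080$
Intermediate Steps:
$K{\left(a \right)} = 6 + a$
$y{\left(j \right)} = - 5 j^{2}$ ($y{\left(j \right)} = j j \left(-5\right) = j^{2} \left(-5\right) = - 5 j^{2}$)
$S{\left(t,M \right)} = -16$ ($S{\left(t,M \right)} = 7 - 23 = -16$)
$s = -16$
$l = -1255$ ($l = -5 + - 2 \left(- 5 \cdot 5^{2}\right) \left(-5\right) = -5 + - 2 \left(\left(-5\right) 25\right) \left(-5\right) = -5 + \left(-2\right) \left(-125\right) \left(-5\right) = -5 + 250 \left(-5\right) = -5 - 1250 = -1255$)
$s l = \left(-16\right) \left(-1255\right) = 20080$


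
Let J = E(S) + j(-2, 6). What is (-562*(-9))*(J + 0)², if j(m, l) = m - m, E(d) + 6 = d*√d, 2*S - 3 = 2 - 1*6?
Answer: 725823/4 + 15174*I*√2 ≈ 1.8146e+5 + 21459.0*I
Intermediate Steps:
S = -½ (S = 3/2 + (2 - 1*6)/2 = 3/2 + (2 - 6)/2 = 3/2 + (½)*(-4) = 3/2 - 2 = -½ ≈ -0.50000)
E(d) = -6 + d^(3/2) (E(d) = -6 + d*√d = -6 + d^(3/2))
j(m, l) = 0
J = -6 - I*√2/4 (J = (-6 + (-½)^(3/2)) + 0 = (-6 - I*√2/4) + 0 = -6 - I*√2/4 ≈ -6.0 - 0.35355*I)
(-562*(-9))*(J + 0)² = (-562*(-9))*((-6 - I*√2/4) + 0)² = 5058*(-6 - I*√2/4)²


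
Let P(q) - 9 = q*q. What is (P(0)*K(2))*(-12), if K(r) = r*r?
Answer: -432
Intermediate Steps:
P(q) = 9 + q² (P(q) = 9 + q*q = 9 + q²)
K(r) = r²
(P(0)*K(2))*(-12) = ((9 + 0²)*2²)*(-12) = ((9 + 0)*4)*(-12) = (9*4)*(-12) = 36*(-12) = -432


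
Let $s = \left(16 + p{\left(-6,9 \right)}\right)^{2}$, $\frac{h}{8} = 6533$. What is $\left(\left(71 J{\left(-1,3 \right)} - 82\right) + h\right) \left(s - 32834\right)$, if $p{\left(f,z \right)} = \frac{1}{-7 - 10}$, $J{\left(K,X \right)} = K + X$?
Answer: $- \frac{492661069540}{289} \approx -1.7047 \cdot 10^{9}$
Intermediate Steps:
$h = 52264$ ($h = 8 \cdot 6533 = 52264$)
$p{\left(f,z \right)} = - \frac{1}{17}$ ($p{\left(f,z \right)} = \frac{1}{-17} = - \frac{1}{17}$)
$s = \frac{73441}{289}$ ($s = \left(16 - \frac{1}{17}\right)^{2} = \left(\frac{271}{17}\right)^{2} = \frac{73441}{289} \approx 254.12$)
$\left(\left(71 J{\left(-1,3 \right)} - 82\right) + h\right) \left(s - 32834\right) = \left(\left(71 \left(-1 + 3\right) - 82\right) + 52264\right) \left(\frac{73441}{289} - 32834\right) = \left(\left(71 \cdot 2 - 82\right) + 52264\right) \left(- \frac{9415585}{289}\right) = \left(\left(142 - 82\right) + 52264\right) \left(- \frac{9415585}{289}\right) = \left(60 + 52264\right) \left(- \frac{9415585}{289}\right) = 52324 \left(- \frac{9415585}{289}\right) = - \frac{492661069540}{289}$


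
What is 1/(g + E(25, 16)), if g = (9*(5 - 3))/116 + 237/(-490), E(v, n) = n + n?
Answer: 7105/225026 ≈ 0.031574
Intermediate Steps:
E(v, n) = 2*n
g = -2334/7105 (g = (9*2)*(1/116) + 237*(-1/490) = 18*(1/116) - 237/490 = 9/58 - 237/490 = -2334/7105 ≈ -0.32850)
1/(g + E(25, 16)) = 1/(-2334/7105 + 2*16) = 1/(-2334/7105 + 32) = 1/(225026/7105) = 7105/225026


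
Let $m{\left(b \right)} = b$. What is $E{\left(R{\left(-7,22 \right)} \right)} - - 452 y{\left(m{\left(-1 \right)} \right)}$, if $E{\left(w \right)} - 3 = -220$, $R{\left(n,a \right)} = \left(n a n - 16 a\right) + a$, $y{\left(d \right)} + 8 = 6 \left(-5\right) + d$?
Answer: $-17845$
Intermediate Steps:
$y{\left(d \right)} = -38 + d$ ($y{\left(d \right)} = -8 + \left(6 \left(-5\right) + d\right) = -8 + \left(-30 + d\right) = -38 + d$)
$R{\left(n,a \right)} = - 15 a + a n^{2}$ ($R{\left(n,a \right)} = \left(a n n - 16 a\right) + a = \left(a n^{2} - 16 a\right) + a = \left(- 16 a + a n^{2}\right) + a = - 15 a + a n^{2}$)
$E{\left(w \right)} = -217$ ($E{\left(w \right)} = 3 - 220 = -217$)
$E{\left(R{\left(-7,22 \right)} \right)} - - 452 y{\left(m{\left(-1 \right)} \right)} = -217 - - 452 \left(-38 - 1\right) = -217 - \left(-452\right) \left(-39\right) = -217 - 17628 = -17845$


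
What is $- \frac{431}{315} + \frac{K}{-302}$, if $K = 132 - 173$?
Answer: $- \frac{117247}{95130} \approx -1.2325$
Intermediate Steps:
$K = -41$ ($K = 132 - 173 = -41$)
$- \frac{431}{315} + \frac{K}{-302} = - \frac{431}{315} - \frac{41}{-302} = \left(-431\right) \frac{1}{315} - - \frac{41}{302} = - \frac{431}{315} + \frac{41}{302} = - \frac{117247}{95130}$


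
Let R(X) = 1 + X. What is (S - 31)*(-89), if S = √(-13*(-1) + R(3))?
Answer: 2759 - 89*√17 ≈ 2392.0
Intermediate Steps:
S = √17 (S = √(-13*(-1) + (1 + 3)) = √(13 + 4) = √17 ≈ 4.1231)
(S - 31)*(-89) = (√17 - 31)*(-89) = (-31 + √17)*(-89) = 2759 - 89*√17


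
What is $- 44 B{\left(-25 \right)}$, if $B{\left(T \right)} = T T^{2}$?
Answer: $687500$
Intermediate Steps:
$B{\left(T \right)} = T^{3}$
$- 44 B{\left(-25 \right)} = - 44 \left(-25\right)^{3} = \left(-44\right) \left(-15625\right) = 687500$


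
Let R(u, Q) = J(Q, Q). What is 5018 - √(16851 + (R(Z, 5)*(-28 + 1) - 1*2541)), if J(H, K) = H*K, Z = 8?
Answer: 5018 - 3*√1515 ≈ 4901.2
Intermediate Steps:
R(u, Q) = Q² (R(u, Q) = Q*Q = Q²)
5018 - √(16851 + (R(Z, 5)*(-28 + 1) - 1*2541)) = 5018 - √(16851 + (5²*(-28 + 1) - 1*2541)) = 5018 - √(16851 + (25*(-27) - 2541)) = 5018 - √(16851 + (-675 - 2541)) = 5018 - √(16851 - 3216) = 5018 - √13635 = 5018 - 3*√1515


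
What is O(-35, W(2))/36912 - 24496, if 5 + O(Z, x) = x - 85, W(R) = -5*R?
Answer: -226049113/9228 ≈ -24496.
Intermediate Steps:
O(Z, x) = -90 + x (O(Z, x) = -5 + (x - 85) = -5 + (-85 + x) = -90 + x)
O(-35, W(2))/36912 - 24496 = (-90 - 5*2)/36912 - 24496 = (-90 - 10)*(1/36912) - 24496 = -100*1/36912 - 24496 = -25/9228 - 24496 = -226049113/9228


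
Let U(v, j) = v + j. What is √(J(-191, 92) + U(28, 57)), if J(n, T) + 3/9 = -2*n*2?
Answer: √7638/3 ≈ 29.132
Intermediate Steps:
U(v, j) = j + v
J(n, T) = -⅓ - 4*n (J(n, T) = -⅓ - 2*n*2 = -⅓ - 4*n)
√(J(-191, 92) + U(28, 57)) = √((-⅓ - 4*(-191)) + (57 + 28)) = √((-⅓ + 764) + 85) = √(2291/3 + 85) = √(2546/3) = √7638/3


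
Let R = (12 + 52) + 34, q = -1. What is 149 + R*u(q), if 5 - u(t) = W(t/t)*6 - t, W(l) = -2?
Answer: 1717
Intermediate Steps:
R = 98 (R = 64 + 34 = 98)
u(t) = 17 + t (u(t) = 5 - (-2*6 - t) = 5 - (-12 - t) = 5 + (12 + t) = 17 + t)
149 + R*u(q) = 149 + 98*(17 - 1) = 149 + 98*16 = 149 + 1568 = 1717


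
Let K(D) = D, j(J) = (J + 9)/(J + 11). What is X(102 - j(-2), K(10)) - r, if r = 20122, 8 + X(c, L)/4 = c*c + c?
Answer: 1720006/81 ≈ 21235.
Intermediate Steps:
j(J) = (9 + J)/(11 + J)
X(c, L) = -32 + 4*c + 4*c² (X(c, L) = -32 + 4*(c*c + c) = -32 + 4*(c² + c) = -32 + 4*(c + c²) = -32 + (4*c + 4*c²) = -32 + 4*c + 4*c²)
X(102 - j(-2), K(10)) - r = (-32 + 4*(102 - (9 - 2)/(11 - 2)) + 4*(102 - (9 - 2)/(11 - 2))²) - 1*20122 = (-32 + 4*(102 - 7/9) + 4*(102 - 7/9)²) - 20122 = (-32 + 4*(911/9) + 4*(911/9)²) - 20122 = (-32 + 3644/9 + 4*(829921/81)) - 20122 = (-32 + 3644/9 + 3319684/81) - 20122 = 3349888/81 - 20122 = 1720006/81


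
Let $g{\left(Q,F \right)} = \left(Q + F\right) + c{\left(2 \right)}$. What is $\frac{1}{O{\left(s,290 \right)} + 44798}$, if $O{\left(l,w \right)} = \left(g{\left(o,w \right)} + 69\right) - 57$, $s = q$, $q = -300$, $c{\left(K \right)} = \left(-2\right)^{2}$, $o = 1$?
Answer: $\frac{1}{45105} \approx 2.217 \cdot 10^{-5}$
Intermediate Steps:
$c{\left(K \right)} = 4$
$g{\left(Q,F \right)} = 4 + F + Q$ ($g{\left(Q,F \right)} = \left(Q + F\right) + 4 = \left(F + Q\right) + 4 = 4 + F + Q$)
$s = -300$
$O{\left(l,w \right)} = 17 + w$ ($O{\left(l,w \right)} = \left(\left(4 + w + 1\right) + 69\right) - 57 = \left(\left(5 + w\right) + 69\right) - 57 = \left(74 + w\right) - 57 = 17 + w$)
$\frac{1}{O{\left(s,290 \right)} + 44798} = \frac{1}{\left(17 + 290\right) + 44798} = \frac{1}{307 + 44798} = \frac{1}{45105}$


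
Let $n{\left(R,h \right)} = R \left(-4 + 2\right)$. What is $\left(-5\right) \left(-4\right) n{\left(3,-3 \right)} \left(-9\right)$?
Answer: $1080$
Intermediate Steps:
$n{\left(R,h \right)} = - 2 R$ ($n{\left(R,h \right)} = R \left(-2\right) = - 2 R$)
$\left(-5\right) \left(-4\right) n{\left(3,-3 \right)} \left(-9\right) = \left(-5\right) \left(-4\right) \left(\left(-2\right) 3\right) \left(-9\right) = 20 \left(-6\right) \left(-9\right) = \left(-120\right) \left(-9\right) = 1080$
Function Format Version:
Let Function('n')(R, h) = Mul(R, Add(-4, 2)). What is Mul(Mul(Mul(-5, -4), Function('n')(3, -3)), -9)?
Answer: 1080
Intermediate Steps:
Function('n')(R, h) = Mul(-2, R) (Function('n')(R, h) = Mul(R, -2) = Mul(-2, R))
Mul(Mul(Mul(-5, -4), Function('n')(3, -3)), -9) = Mul(Mul(Mul(-5, -4), Mul(-2, 3)), -9) = Mul(Mul(20, -6), -9) = Mul(-120, -9) = 1080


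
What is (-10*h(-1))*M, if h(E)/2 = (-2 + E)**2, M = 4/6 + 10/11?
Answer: -3120/11 ≈ -283.64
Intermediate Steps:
M = 52/33 (M = 4*(1/6) + 10*(1/11) = 2/3 + 10/11 = 52/33 ≈ 1.5758)
h(E) = 2*(-2 + E)**2
(-10*h(-1))*M = -20*(-2 - 1)**2*(52/33) = -20*(-3)**2*(52/33) = -20*9*(52/33) = -10*18*(52/33) = -180*52/33 = -3120/11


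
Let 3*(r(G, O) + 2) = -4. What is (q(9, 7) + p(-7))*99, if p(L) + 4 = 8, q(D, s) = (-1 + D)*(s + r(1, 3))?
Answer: 3300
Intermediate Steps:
r(G, O) = -10/3 (r(G, O) = -2 + (⅓)*(-4) = -2 - 4/3 = -10/3)
q(D, s) = (-1 + D)*(-10/3 + s) (q(D, s) = (-1 + D)*(s - 10/3) = (-1 + D)*(-10/3 + s))
p(L) = 4 (p(L) = -4 + 8 = 4)
(q(9, 7) + p(-7))*99 = ((10/3 - 1*7 - 10/3*9 + 9*7) + 4)*99 = ((10/3 - 7 - 30 + 63) + 4)*99 = (88/3 + 4)*99 = (100/3)*99 = 3300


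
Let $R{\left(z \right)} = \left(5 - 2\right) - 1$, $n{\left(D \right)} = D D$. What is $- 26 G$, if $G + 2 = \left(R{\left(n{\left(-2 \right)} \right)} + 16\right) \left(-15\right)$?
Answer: $7072$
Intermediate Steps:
$n{\left(D \right)} = D^{2}$
$R{\left(z \right)} = 2$ ($R{\left(z \right)} = 3 - 1 = 2$)
$G = -272$ ($G = -2 + \left(2 + 16\right) \left(-15\right) = -2 + 18 \left(-15\right) = -2 - 270 = -272$)
$- 26 G = \left(-26\right) \left(-272\right) = 7072$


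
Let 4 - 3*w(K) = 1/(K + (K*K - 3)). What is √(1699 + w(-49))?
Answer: 2*√260613894/783 ≈ 41.235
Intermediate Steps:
w(K) = 4/3 - 1/(3*(-3 + K + K²)) (w(K) = 4/3 - 1/(3*(K + (K*K - 3))) = 4/3 - 1/(3*(K + (K² - 3))) = 4/3 - 1/(3*(K + (-3 + K²))) = 4/3 - 1/(3*(-3 + K + K²)))
√(1699 + w(-49)) = √(1699 + (-13 + 4*(-49) + 4*(-49)²)/(3*(-3 - 49 + (-49)²))) = √(1699 + (-13 - 196 + 4*2401)/(3*(-3 - 49 + 2401))) = √(1699 + (⅓)*(-13 - 196 + 9604)/2349) = √(1699 + (⅓)*(1/2349)*9395) = √(1699 + 9395/7047) = √(11982248/7047) = 2*√260613894/783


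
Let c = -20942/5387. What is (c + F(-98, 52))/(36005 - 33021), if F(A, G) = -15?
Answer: -101747/16074808 ≈ -0.0063296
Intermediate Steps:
c = -20942/5387 (c = -20942*1/5387 = -20942/5387 ≈ -3.8875)
(c + F(-98, 52))/(36005 - 33021) = (-20942/5387 - 15)/(36005 - 33021) = -101747/5387/2984 = -101747/5387*1/2984 = -101747/16074808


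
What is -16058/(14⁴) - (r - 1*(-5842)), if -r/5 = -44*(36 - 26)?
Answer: -22068395/2744 ≈ -8042.4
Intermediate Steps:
r = 2200 (r = -(-220)*(36 - 26) = -(-220)*10 = -5*(-440) = 2200)
-16058/(14⁴) - (r - 1*(-5842)) = -16058/(14⁴) - (2200 - 1*(-5842)) = -16058/38416 - (2200 + 5842) = -16058*1/38416 - 1*8042 = -1147/2744 - 8042 = -22068395/2744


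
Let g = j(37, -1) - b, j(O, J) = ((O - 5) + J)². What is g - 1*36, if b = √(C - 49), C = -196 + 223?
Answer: 925 - I*√22 ≈ 925.0 - 4.6904*I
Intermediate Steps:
j(O, J) = (-5 + J + O)² (j(O, J) = ((-5 + O) + J)² = (-5 + J + O)²)
C = 27
b = I*√22 (b = √(27 - 49) = √(-22) = I*√22 ≈ 4.6904*I)
g = 961 - I*√22 (g = (-5 - 1 + 37)² - I*√22 = 31² - I*√22 = 961 - I*√22 ≈ 961.0 - 4.6904*I)
g - 1*36 = (961 - I*√22) - 1*36 = (961 - I*√22) - 36 = 925 - I*√22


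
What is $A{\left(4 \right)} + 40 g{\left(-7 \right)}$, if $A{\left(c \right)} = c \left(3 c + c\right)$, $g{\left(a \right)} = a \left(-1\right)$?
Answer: $344$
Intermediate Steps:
$g{\left(a \right)} = - a$
$A{\left(c \right)} = 4 c^{2}$ ($A{\left(c \right)} = c 4 c = 4 c^{2}$)
$A{\left(4 \right)} + 40 g{\left(-7 \right)} = 4 \cdot 4^{2} + 40 \left(\left(-1\right) \left(-7\right)\right) = 4 \cdot 16 + 40 \cdot 7 = 64 + 280 = 344$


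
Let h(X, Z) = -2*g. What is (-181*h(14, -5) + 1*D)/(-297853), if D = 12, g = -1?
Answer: 350/297853 ≈ 0.0011751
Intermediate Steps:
h(X, Z) = 2 (h(X, Z) = -2*(-1) = 2)
(-181*h(14, -5) + 1*D)/(-297853) = (-181*2 + 1*12)/(-297853) = (-362 + 12)*(-1/297853) = -350*(-1/297853) = 350/297853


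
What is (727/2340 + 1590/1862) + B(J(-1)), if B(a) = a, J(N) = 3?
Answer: 9072757/2178540 ≈ 4.1646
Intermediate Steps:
(727/2340 + 1590/1862) + B(J(-1)) = (727/2340 + 1590/1862) + 3 = (727*(1/2340) + 1590*(1/1862)) + 3 = (727/2340 + 795/931) + 3 = 2537137/2178540 + 3 = 9072757/2178540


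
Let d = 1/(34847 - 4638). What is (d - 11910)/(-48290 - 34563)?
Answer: 359789189/2502906277 ≈ 0.14375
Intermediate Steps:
d = 1/30209 ≈ 3.3103e-5
(d - 11910)/(-48290 - 34563) = (1/30209 - 11910)/(-48290 - 34563) = -359789189/30209/(-82853) = -359789189/30209*(-1/82853) = 359789189/2502906277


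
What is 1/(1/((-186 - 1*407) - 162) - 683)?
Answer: -755/515666 ≈ -0.0014641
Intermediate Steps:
1/(1/((-186 - 1*407) - 162) - 683) = 1/(1/((-186 - 407) - 162) - 683) = 1/(1/(-593 - 162) - 683) = 1/(1/(-755) - 683) = 1/(-1/755 - 683) = 1/(-515666/755) = -755/515666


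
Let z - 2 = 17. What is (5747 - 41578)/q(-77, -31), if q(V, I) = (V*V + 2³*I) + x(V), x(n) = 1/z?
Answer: -680789/107940 ≈ -6.3071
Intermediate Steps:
z = 19 (z = 2 + 17 = 19)
x(n) = 1/19
q(V, I) = 1/19 + V² + 8*I (q(V, I) = (V*V + 2³*I) + 1/19 = (V² + 8*I) + 1/19 = 1/19 + V² + 8*I)
(5747 - 41578)/q(-77, -31) = (5747 - 41578)/(1/19 + (-77)² + 8*(-31)) = -35831/(1/19 + 5929 - 248) = -35831/107940/19 = -35831*19/107940 = -680789/107940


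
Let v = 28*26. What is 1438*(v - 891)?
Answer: -234394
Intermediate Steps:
v = 728
1438*(v - 891) = 1438*(728 - 891) = 1438*(-163) = -234394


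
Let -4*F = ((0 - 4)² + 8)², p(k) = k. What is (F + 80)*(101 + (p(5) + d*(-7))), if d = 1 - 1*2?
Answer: -7232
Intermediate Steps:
d = -1 (d = 1 - 2 = -1)
F = -144 (F = -((0 - 4)² + 8)²/4 = -((-4)² + 8)²/4 = -(16 + 8)²/4 = -¼*24² = -¼*576 = -144)
(F + 80)*(101 + (p(5) + d*(-7))) = (-144 + 80)*(101 + (5 - 1*(-7))) = -64*(101 + (5 + 7)) = -64*(101 + 12) = -64*113 = -7232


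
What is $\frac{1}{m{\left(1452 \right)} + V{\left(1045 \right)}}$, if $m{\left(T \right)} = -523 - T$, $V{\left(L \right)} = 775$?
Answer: $- \frac{1}{1200} \approx -0.00083333$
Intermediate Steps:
$\frac{1}{m{\left(1452 \right)} + V{\left(1045 \right)}} = \frac{1}{\left(-523 - 1452\right) + 775} = \frac{1}{-1975 + 775} = \frac{1}{-1200} = - \frac{1}{1200}$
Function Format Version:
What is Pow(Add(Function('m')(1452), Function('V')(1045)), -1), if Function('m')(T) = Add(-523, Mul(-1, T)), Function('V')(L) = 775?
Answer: Rational(-1, 1200) ≈ -0.00083333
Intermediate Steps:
Pow(Add(Function('m')(1452), Function('V')(1045)), -1) = Pow(Add(Add(-523, Mul(-1, 1452)), 775), -1) = Pow(Add(Add(-523, -1452), 775), -1) = Pow(Add(-1975, 775), -1) = Pow(-1200, -1) = Rational(-1, 1200)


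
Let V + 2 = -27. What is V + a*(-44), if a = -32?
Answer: 1379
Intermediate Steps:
V = -29 (V = -2 - 27 = -29)
V + a*(-44) = -29 - 32*(-44) = -29 + 1408 = 1379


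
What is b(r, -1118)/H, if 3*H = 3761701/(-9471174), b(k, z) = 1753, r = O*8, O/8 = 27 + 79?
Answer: -49808904066/3761701 ≈ -13241.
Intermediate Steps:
O = 848 (O = 8*(27 + 79) = 8*106 = 848)
r = 6784 (r = 848*8 = 6784)
H = -3761701/28413522 (H = (3761701/(-9471174))/3 = (3761701*(-1/9471174))/3 = (1/3)*(-3761701/9471174) = -3761701/28413522 ≈ -0.13239)
b(r, -1118)/H = 1753/(-3761701/28413522) = 1753*(-28413522/3761701) = -49808904066/3761701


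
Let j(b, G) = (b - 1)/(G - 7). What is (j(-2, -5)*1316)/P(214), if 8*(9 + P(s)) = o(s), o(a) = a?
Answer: 1316/71 ≈ 18.535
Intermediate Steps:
j(b, G) = (-1 + b)/(-7 + G)
P(s) = -9 + s/8
(j(-2, -5)*1316)/P(214) = (((-1 - 2)/(-7 - 5))*1316)/(-9 + (1/8)*214) = ((-3/(-12))*1316)/(-9 + 107/4) = (-1/12*(-3)*1316)/(71/4) = ((1/4)*1316)*(4/71) = 329*(4/71) = 1316/71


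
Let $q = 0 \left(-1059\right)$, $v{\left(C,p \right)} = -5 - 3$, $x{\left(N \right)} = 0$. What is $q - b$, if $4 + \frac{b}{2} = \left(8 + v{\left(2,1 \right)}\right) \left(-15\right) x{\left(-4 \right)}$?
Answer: $8$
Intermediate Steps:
$v{\left(C,p \right)} = -8$
$b = -8$ ($b = -8 + 2 \left(8 - 8\right) \left(-15\right) 0 = -8 + 2 \cdot 0 \left(-15\right) 0 = -8 + 2 \cdot 0 \cdot 0 = -8 + 2 \cdot 0 = -8 + 0 = -8$)
$q = 0$
$q - b = 0 - -8 = 0 + 8 = 8$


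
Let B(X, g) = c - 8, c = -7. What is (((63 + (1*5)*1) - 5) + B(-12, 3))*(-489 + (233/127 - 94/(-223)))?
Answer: -661683456/28321 ≈ -23364.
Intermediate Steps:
B(X, g) = -15 (B(X, g) = -7 - 8 = -15)
(((63 + (1*5)*1) - 5) + B(-12, 3))*(-489 + (233/127 - 94/(-223))) = (((63 + (1*5)*1) - 5) - 15)*(-489 + (233/127 - 94/(-223))) = (((63 + 5*1) - 5) - 15)*(-489 + (233*(1/127) - 94*(-1/223))) = (((63 + 5) - 5) - 15)*(-489 + (233/127 + 94/223)) = ((68 - 5) - 15)*(-489 + 63897/28321) = (63 - 15)*(-13785072/28321) = 48*(-13785072/28321) = -661683456/28321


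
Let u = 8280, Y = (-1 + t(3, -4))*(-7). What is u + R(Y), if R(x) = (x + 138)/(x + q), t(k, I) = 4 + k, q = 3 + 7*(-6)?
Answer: 223528/27 ≈ 8278.8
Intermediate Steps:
q = -39 (q = 3 - 42 = -39)
Y = -42 (Y = (-1 + (4 + 3))*(-7) = (-1 + 7)*(-7) = 6*(-7) = -42)
R(x) = (138 + x)/(-39 + x) (R(x) = (x + 138)/(x - 39) = (138 + x)/(-39 + x))
u + R(Y) = 8280 + (138 - 42)/(-39 - 42) = 8280 + 96/(-81) = 8280 - 1/81*96 = 8280 - 32/27 = 223528/27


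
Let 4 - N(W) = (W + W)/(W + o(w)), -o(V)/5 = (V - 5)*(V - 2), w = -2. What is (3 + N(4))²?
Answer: 14400/289 ≈ 49.827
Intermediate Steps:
o(V) = -5*(-5 + V)*(-2 + V) (o(V) = -5*(V - 5)*(V - 2) = -5*(-5 + V)*(-2 + V))
N(W) = 4 - 2*W/(-140 + W) (N(W) = 4 - (W + W)/(W + (-50 - 5*(-2)² + 35*(-2))) = 4 - 2*W/(W + (-50 - 5*4 - 70)) = 4 - 2*W/(W + (-50 - 20 - 70)) = 4 - 2*W/(W - 140) = 4 - 2*W/(-140 + W))
(3 + N(4))² = (3 + 2*(-280 + 4)/(-140 + 4))² = (3 + 2*(-276)/(-136))² = (3 + 2*(-1/136)*(-276))² = (3 + 69/17)² = (120/17)² = 14400/289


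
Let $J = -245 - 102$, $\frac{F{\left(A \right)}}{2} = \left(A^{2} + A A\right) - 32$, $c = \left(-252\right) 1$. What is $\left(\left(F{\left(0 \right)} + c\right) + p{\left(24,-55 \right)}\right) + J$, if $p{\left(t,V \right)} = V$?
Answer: $-718$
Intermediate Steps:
$c = -252$
$F{\left(A \right)} = -64 + 4 A^{2}$ ($F{\left(A \right)} = 2 \left(\left(A^{2} + A A\right) - 32\right) = 2 \left(\left(A^{2} + A^{2}\right) - 32\right) = 2 \left(2 A^{2} - 32\right) = 2 \left(-32 + 2 A^{2}\right) = -64 + 4 A^{2}$)
$J = -347$ ($J = -245 - 102 = -347$)
$\left(\left(F{\left(0 \right)} + c\right) + p{\left(24,-55 \right)}\right) + J = \left(\left(\left(-64 + 4 \cdot 0^{2}\right) - 252\right) - 55\right) - 347 = \left(\left(\left(-64 + 4 \cdot 0\right) - 252\right) - 55\right) - 347 = \left(\left(\left(-64 + 0\right) - 252\right) - 55\right) - 347 = \left(\left(-64 - 252\right) - 55\right) - 347 = \left(-316 - 55\right) - 347 = -371 - 347 = -718$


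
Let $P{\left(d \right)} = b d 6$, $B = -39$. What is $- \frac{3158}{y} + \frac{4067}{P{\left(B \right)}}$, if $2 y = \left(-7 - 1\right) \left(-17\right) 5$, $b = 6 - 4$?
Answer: $- \frac{715181}{39780} \approx -17.978$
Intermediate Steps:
$b = 2$
$y = 340$ ($y = \frac{\left(-7 - 1\right) \left(-17\right) 5}{2} = \frac{\left(-8\right) \left(-17\right) 5}{2} = \frac{136 \cdot 5}{2} = \frac{1}{2} \cdot 680 = 340$)
$P{\left(d \right)} = 12 d$ ($P{\left(d \right)} = 2 d 6 = 12 d$)
$- \frac{3158}{y} + \frac{4067}{P{\left(B \right)}} = - \frac{3158}{340} + \frac{4067}{12 \left(-39\right)} = \left(-3158\right) \frac{1}{340} + \frac{4067}{-468} = - \frac{1579}{170} + 4067 \left(- \frac{1}{468}\right) = - \frac{1579}{170} - \frac{4067}{468} = - \frac{715181}{39780}$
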